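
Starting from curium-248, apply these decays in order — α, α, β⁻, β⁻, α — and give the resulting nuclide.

U-236

Start: (A, Z) = (248, 96).
After α: (244, 94).
After α: (240, 92).
After β⁻: (240, 93).
After β⁻: (240, 94).
After α: (236, 92).
Z = 92 is uranium.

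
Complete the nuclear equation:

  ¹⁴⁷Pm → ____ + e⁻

Conserve mass number: 147 = A + 0, so A = 147.
Conserve atomic number: 61 = Z − 1, so Z = 62.
Z = 62 is samarium, so the species is ¹⁴⁷Sm.

Sm-147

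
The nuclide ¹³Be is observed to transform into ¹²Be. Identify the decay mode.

ΔA = 12 − 13 = -1; ΔZ = 4 − 4 = +0.
A drops by 1 with Z unchanged — a neutron was emitted.

neutron emission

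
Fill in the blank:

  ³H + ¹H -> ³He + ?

Conserve mass number: 3 + 1 = 3 + A, so A = 1.
Conserve atomic number: 1 + 1 = 2 + Z, so Z = 0.
A = 1 and Z = 0 is ¹n — a neutron.

neutron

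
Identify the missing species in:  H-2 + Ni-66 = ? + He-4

Co-64

Conserve mass number: 2 + 66 = A + 4, so A = 64.
Conserve atomic number: 1 + 28 = Z + 2, so Z = 27.
Z = 27 is cobalt, so the species is Co-64.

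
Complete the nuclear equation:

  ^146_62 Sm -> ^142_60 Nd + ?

Conserve mass number: 146 = 142 + A, so A = 4.
Conserve atomic number: 62 = 60 + Z, so Z = 2.
A = 4 and Z = 2 is ^4_2 He — an alpha particle.

alpha particle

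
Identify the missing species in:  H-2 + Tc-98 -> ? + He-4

Mo-96

Conserve mass number: 2 + 98 = A + 4, so A = 96.
Conserve atomic number: 1 + 43 = Z + 2, so Z = 42.
Z = 42 is molybdenum, so the species is Mo-96.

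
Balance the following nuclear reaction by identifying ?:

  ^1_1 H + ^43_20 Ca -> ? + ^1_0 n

Conserve mass number: 1 + 43 = A + 1, so A = 43.
Conserve atomic number: 1 + 20 = Z + 0, so Z = 21.
Z = 21 is scandium, so the species is ^43_21 Sc.

Sc-43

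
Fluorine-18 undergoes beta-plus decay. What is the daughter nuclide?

Beta-plus decay: mass number changes by +0, atomic number by -1.
A: 18 = 18; Z: 9 − 1 = 8.
Z = 8 is oxygen, so the daughter is oxygen-18.

O-18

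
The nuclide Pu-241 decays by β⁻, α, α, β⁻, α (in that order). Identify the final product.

Start: (A, Z) = (241, 94).
After β⁻: (241, 95).
After α: (237, 93).
After α: (233, 91).
After β⁻: (233, 92).
After α: (229, 90).
Z = 90 is thorium.

Th-229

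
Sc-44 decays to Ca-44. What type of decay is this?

ΔA = 44 − 44 = 0; ΔZ = 20 − 21 = -1.
A is unchanged and Z drops by 1 — a proton has become a neutron (β⁺ emission or electron capture).

beta-plus decay or electron capture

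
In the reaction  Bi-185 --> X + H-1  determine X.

Conserve mass number: 185 = A + 1, so A = 184.
Conserve atomic number: 83 = Z + 1, so Z = 82.
Z = 82 is lead, so the species is Pb-184.

Pb-184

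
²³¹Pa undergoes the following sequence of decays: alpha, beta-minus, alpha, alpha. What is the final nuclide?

Start: (A, Z) = (231, 91).
After α: (227, 89).
After β⁻: (227, 90).
After α: (223, 88).
After α: (219, 86).
Z = 86 is radon.

Rn-219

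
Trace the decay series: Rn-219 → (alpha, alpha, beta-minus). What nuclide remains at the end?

Bi-211

Start: (A, Z) = (219, 86).
After α: (215, 84).
After α: (211, 82).
After β⁻: (211, 83).
Z = 83 is bismuth.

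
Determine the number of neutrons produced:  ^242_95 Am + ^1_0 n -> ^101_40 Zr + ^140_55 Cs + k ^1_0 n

Conserve mass number: 243 = 101 + 140 + k, so k = 243 − 241 = 2.
Check atomic number: 95 = 40 + 55 + 0 = 95. ✓

2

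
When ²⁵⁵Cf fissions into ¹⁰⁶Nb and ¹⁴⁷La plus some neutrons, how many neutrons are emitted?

2

Conserve mass number: 255 = 106 + 147 + k, so k = 255 − 253 = 2.
Check atomic number: 98 = 41 + 57 + 0 = 98. ✓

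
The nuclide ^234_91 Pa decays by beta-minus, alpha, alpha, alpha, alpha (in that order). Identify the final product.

Po-218

Start: (A, Z) = (234, 91).
After β⁻: (234, 92).
After α: (230, 90).
After α: (226, 88).
After α: (222, 86).
After α: (218, 84).
Z = 84 is polonium.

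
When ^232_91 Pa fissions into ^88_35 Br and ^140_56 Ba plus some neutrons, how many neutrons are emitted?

Conserve mass number: 232 = 88 + 140 + k, so k = 232 − 228 = 4.
Check atomic number: 91 = 35 + 56 + 0 = 91. ✓

4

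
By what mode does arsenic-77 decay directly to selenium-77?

beta-minus decay

ΔA = 77 − 77 = 0; ΔZ = 34 − 33 = +1.
A is unchanged and Z rises by 1 — a neutron has become a proton (β⁻ decay).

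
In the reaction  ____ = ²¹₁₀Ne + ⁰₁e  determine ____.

Conserve mass number: A = 21 + 0, so A = 21.
Conserve atomic number: Z = 10 + 1, so Z = 11.
Z = 11 is sodium, so the species is ²¹₁₁Na.

Na-21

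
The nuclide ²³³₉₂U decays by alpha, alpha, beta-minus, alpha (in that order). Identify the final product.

Fr-221

Start: (A, Z) = (233, 92).
After α: (229, 90).
After α: (225, 88).
After β⁻: (225, 89).
After α: (221, 87).
Z = 87 is francium.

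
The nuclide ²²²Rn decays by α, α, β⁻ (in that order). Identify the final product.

Bi-214

Start: (A, Z) = (222, 86).
After α: (218, 84).
After α: (214, 82).
After β⁻: (214, 83).
Z = 83 is bismuth.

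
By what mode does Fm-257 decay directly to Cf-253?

ΔA = 253 − 257 = -4; ΔZ = 98 − 100 = -2.
A drops by 4 and Z drops by 2 — the signature of alpha emission.

alpha decay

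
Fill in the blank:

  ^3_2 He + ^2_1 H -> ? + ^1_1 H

Conserve mass number: 3 + 2 = A + 1, so A = 4.
Conserve atomic number: 2 + 1 = Z + 1, so Z = 2.
A = 4 and Z = 2 is ^4_2 He — an alpha particle.

He-4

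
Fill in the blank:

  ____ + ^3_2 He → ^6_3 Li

Conserve mass number: A + 3 = 6, so A = 3.
Conserve atomic number: Z + 2 = 3, so Z = 1.
A = 3 and Z = 1 is ^3_1 H — a triton.

triton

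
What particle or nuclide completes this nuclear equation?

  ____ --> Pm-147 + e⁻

Conserve mass number: A = 147 + 0, so A = 147.
Conserve atomic number: Z = 61 − 1, so Z = 60.
Z = 60 is neodymium, so the species is Nd-147.

Nd-147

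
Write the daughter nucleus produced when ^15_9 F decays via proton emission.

Proton emission: mass number changes by -1, atomic number by -1.
A: 15 − 1 = 14; Z: 9 − 1 = 8.
Z = 8 is oxygen, so the daughter is ^14_8 O.

O-14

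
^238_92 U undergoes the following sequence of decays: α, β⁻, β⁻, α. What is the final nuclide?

Start: (A, Z) = (238, 92).
After α: (234, 90).
After β⁻: (234, 91).
After β⁻: (234, 92).
After α: (230, 90).
Z = 90 is thorium.

Th-230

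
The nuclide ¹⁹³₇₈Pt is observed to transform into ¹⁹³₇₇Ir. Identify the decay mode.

beta-plus decay or electron capture

ΔA = 193 − 193 = 0; ΔZ = 77 − 78 = -1.
A is unchanged and Z drops by 1 — a proton has become a neutron (β⁺ emission or electron capture).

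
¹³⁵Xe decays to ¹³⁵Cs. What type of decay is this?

ΔA = 135 − 135 = 0; ΔZ = 55 − 54 = +1.
A is unchanged and Z rises by 1 — a neutron has become a proton (β⁻ decay).

beta-minus decay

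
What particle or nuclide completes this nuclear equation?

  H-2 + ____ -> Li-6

alpha particle

Conserve mass number: 2 + A = 6, so A = 4.
Conserve atomic number: 1 + Z = 3, so Z = 2.
A = 4 and Z = 2 is He-4 — an alpha particle.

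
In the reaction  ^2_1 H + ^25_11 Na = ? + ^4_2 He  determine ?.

Conserve mass number: 2 + 25 = A + 4, so A = 23.
Conserve atomic number: 1 + 11 = Z + 2, so Z = 10.
Z = 10 is neon, so the species is ^23_10 Ne.

Ne-23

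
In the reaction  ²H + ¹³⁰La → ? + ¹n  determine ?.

Conserve mass number: 2 + 130 = A + 1, so A = 131.
Conserve atomic number: 1 + 57 = Z + 0, so Z = 58.
Z = 58 is cerium, so the species is ¹³¹Ce.

Ce-131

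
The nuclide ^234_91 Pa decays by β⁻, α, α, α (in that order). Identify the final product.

Rn-222

Start: (A, Z) = (234, 91).
After β⁻: (234, 92).
After α: (230, 90).
After α: (226, 88).
After α: (222, 86).
Z = 86 is radon.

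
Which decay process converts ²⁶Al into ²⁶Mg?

beta-plus decay or electron capture

ΔA = 26 − 26 = 0; ΔZ = 12 − 13 = -1.
A is unchanged and Z drops by 1 — a proton has become a neutron (β⁺ emission or electron capture).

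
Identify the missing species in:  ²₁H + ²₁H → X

He-4

Conserve mass number: 2 + 2 = A, so A = 4.
Conserve atomic number: 1 + 1 = Z, so Z = 2.
A = 4 and Z = 2 is ⁴₂He — an alpha particle.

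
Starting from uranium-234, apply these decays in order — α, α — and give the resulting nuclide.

Ra-226

Start: (A, Z) = (234, 92).
After α: (230, 90).
After α: (226, 88).
Z = 88 is radium.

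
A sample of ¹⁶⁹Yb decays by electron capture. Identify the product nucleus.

Electron capture: mass number changes by +0, atomic number by -1.
A: 169 = 169; Z: 70 − 1 = 69.
Z = 69 is thulium, so the daughter is ¹⁶⁹Tm.

Tm-169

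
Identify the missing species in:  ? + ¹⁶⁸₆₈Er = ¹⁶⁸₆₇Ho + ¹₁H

Conserve mass number: A + 168 = 168 + 1, so A = 1.
Conserve atomic number: Z + 68 = 67 + 1, so Z = 0.
A = 1 and Z = 0 is ¹₀n — a neutron.

neutron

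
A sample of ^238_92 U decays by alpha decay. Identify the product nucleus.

Th-234

Alpha decay: mass number changes by -4, atomic number by -2.
A: 238 − 4 = 234; Z: 92 − 2 = 90.
Z = 90 is thorium, so the daughter is ^234_90 Th.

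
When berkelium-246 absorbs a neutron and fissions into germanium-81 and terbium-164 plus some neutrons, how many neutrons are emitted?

2

Conserve mass number: 247 = 81 + 164 + k, so k = 247 − 245 = 2.
Check atomic number: 97 = 32 + 65 + 0 = 97. ✓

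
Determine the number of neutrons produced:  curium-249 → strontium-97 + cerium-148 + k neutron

4

Conserve mass number: 249 = 97 + 148 + k, so k = 249 − 245 = 4.
Check atomic number: 96 = 38 + 58 + 0 = 96. ✓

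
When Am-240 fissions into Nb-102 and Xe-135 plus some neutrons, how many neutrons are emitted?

3

Conserve mass number: 240 = 102 + 135 + k, so k = 240 − 237 = 3.
Check atomic number: 95 = 41 + 54 + 0 = 95. ✓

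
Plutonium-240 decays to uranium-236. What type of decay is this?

ΔA = 236 − 240 = -4; ΔZ = 92 − 94 = -2.
A drops by 4 and Z drops by 2 — the signature of alpha emission.

alpha decay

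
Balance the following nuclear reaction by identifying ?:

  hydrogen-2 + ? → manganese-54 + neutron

Cr-53

Conserve mass number: 2 + A = 54 + 1, so A = 53.
Conserve atomic number: 1 + Z = 25 + 0, so Z = 24.
Z = 24 is chromium, so the species is chromium-53.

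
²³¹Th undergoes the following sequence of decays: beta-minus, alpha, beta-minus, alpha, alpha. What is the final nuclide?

Start: (A, Z) = (231, 90).
After β⁻: (231, 91).
After α: (227, 89).
After β⁻: (227, 90).
After α: (223, 88).
After α: (219, 86).
Z = 86 is radon.

Rn-219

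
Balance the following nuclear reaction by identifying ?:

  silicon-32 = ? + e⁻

P-32

Conserve mass number: 32 = A + 0, so A = 32.
Conserve atomic number: 14 = Z − 1, so Z = 15.
Z = 15 is phosphorus, so the species is phosphorus-32.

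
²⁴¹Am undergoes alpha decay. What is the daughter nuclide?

Np-237

Alpha decay: mass number changes by -4, atomic number by -2.
A: 241 − 4 = 237; Z: 95 − 2 = 93.
Z = 93 is neptunium, so the daughter is ²³⁷Np.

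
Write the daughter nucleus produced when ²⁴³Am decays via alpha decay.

Alpha decay: mass number changes by -4, atomic number by -2.
A: 243 − 4 = 239; Z: 95 − 2 = 93.
Z = 93 is neptunium, so the daughter is ²³⁹Np.

Np-239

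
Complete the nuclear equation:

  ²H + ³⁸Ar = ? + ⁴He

Cl-36

Conserve mass number: 2 + 38 = A + 4, so A = 36.
Conserve atomic number: 1 + 18 = Z + 2, so Z = 17.
Z = 17 is chlorine, so the species is ³⁶Cl.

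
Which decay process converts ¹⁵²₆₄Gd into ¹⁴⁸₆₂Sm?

alpha decay

ΔA = 148 − 152 = -4; ΔZ = 62 − 64 = -2.
A drops by 4 and Z drops by 2 — the signature of alpha emission.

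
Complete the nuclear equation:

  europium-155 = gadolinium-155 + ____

beta-minus particle

Conserve mass number: 155 = 155 + A, so A = 0.
Conserve atomic number: 63 = 64 + Z, so Z = -1.
A = 0 and Z = -1 is e⁻ — a beta-minus particle.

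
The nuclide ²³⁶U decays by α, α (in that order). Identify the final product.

Ra-228

Start: (A, Z) = (236, 92).
After α: (232, 90).
After α: (228, 88).
Z = 88 is radium.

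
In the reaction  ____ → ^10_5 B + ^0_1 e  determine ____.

C-10

Conserve mass number: A = 10 + 0, so A = 10.
Conserve atomic number: Z = 5 + 1, so Z = 6.
Z = 6 is carbon, so the species is ^10_6 C.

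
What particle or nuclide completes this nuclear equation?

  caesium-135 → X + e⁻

Conserve mass number: 135 = A + 0, so A = 135.
Conserve atomic number: 55 = Z − 1, so Z = 56.
Z = 56 is barium, so the species is barium-135.

Ba-135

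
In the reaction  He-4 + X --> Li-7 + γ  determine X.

Conserve mass number: 4 + A = 7 + 0, so A = 3.
Conserve atomic number: 2 + Z = 3 + 0, so Z = 1.
A = 3 and Z = 1 is H-3 — a triton.

triton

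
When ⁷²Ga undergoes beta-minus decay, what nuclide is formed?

Beta-minus decay: mass number changes by +0, atomic number by +1.
A: 72 = 72; Z: 31 + 1 = 32.
Z = 32 is germanium, so the daughter is ⁷²Ge.

Ge-72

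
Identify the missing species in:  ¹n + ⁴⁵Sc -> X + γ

Conserve mass number: 1 + 45 = A + 0, so A = 46.
Conserve atomic number: 0 + 21 = Z + 0, so Z = 21.
Z = 21 is scandium, so the species is ⁴⁶Sc.

Sc-46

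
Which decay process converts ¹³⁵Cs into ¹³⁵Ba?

ΔA = 135 − 135 = 0; ΔZ = 56 − 55 = +1.
A is unchanged and Z rises by 1 — a neutron has become a proton (β⁻ decay).

beta-minus decay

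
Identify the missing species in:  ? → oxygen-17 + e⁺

F-17

Conserve mass number: A = 17 + 0, so A = 17.
Conserve atomic number: Z = 8 + 1, so Z = 9.
Z = 9 is fluorine, so the species is fluorine-17.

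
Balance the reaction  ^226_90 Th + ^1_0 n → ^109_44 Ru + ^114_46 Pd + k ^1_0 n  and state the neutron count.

4

Conserve mass number: 227 = 109 + 114 + k, so k = 227 − 223 = 4.
Check atomic number: 90 = 44 + 46 + 0 = 90. ✓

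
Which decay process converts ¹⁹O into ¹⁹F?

ΔA = 19 − 19 = 0; ΔZ = 9 − 8 = +1.
A is unchanged and Z rises by 1 — a neutron has become a proton (β⁻ decay).

beta-minus decay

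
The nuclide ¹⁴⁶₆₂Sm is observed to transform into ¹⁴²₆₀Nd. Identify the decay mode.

ΔA = 142 − 146 = -4; ΔZ = 60 − 62 = -2.
A drops by 4 and Z drops by 2 — the signature of alpha emission.

alpha decay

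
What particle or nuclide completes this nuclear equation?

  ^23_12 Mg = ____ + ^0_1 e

Conserve mass number: 23 = A + 0, so A = 23.
Conserve atomic number: 12 = Z + 1, so Z = 11.
Z = 11 is sodium, so the species is ^23_11 Na.

Na-23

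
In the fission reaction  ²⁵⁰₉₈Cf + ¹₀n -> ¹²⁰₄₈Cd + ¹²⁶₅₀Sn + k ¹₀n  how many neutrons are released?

Conserve mass number: 251 = 120 + 126 + k, so k = 251 − 246 = 5.
Check atomic number: 98 = 48 + 50 + 0 = 98. ✓

5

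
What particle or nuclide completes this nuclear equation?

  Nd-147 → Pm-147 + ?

Conserve mass number: 147 = 147 + A, so A = 0.
Conserve atomic number: 60 = 61 + Z, so Z = -1.
A = 0 and Z = -1 is e⁻ — a beta-minus particle.

beta-minus particle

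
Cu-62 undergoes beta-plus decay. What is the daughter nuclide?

Beta-plus decay: mass number changes by +0, atomic number by -1.
A: 62 = 62; Z: 29 − 1 = 28.
Z = 28 is nickel, so the daughter is Ni-62.

Ni-62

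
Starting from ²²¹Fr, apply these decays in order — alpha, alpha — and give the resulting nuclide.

Start: (A, Z) = (221, 87).
After α: (217, 85).
After α: (213, 83).
Z = 83 is bismuth.

Bi-213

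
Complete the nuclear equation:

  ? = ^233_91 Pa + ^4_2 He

Conserve mass number: A = 233 + 4, so A = 237.
Conserve atomic number: Z = 91 + 2, so Z = 93.
Z = 93 is neptunium, so the species is ^237_93 Np.

Np-237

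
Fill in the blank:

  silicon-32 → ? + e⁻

Conserve mass number: 32 = A + 0, so A = 32.
Conserve atomic number: 14 = Z − 1, so Z = 15.
Z = 15 is phosphorus, so the species is phosphorus-32.

P-32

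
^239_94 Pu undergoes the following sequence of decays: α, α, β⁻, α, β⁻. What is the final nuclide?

Start: (A, Z) = (239, 94).
After α: (235, 92).
After α: (231, 90).
After β⁻: (231, 91).
After α: (227, 89).
After β⁻: (227, 90).
Z = 90 is thorium.

Th-227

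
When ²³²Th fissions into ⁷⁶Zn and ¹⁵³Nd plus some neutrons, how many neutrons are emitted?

3

Conserve mass number: 232 = 76 + 153 + k, so k = 232 − 229 = 3.
Check atomic number: 90 = 30 + 60 + 0 = 90. ✓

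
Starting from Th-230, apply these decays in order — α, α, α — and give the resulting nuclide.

Po-218

Start: (A, Z) = (230, 90).
After α: (226, 88).
After α: (222, 86).
After α: (218, 84).
Z = 84 is polonium.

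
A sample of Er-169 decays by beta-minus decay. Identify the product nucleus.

Beta-minus decay: mass number changes by +0, atomic number by +1.
A: 169 = 169; Z: 68 + 1 = 69.
Z = 69 is thulium, so the daughter is Tm-169.

Tm-169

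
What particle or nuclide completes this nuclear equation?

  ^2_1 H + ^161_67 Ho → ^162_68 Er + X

neutron

Conserve mass number: 2 + 161 = 162 + A, so A = 1.
Conserve atomic number: 1 + 67 = 68 + Z, so Z = 0.
A = 1 and Z = 0 is ^1_0 n — a neutron.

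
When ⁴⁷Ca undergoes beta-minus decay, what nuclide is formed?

Beta-minus decay: mass number changes by +0, atomic number by +1.
A: 47 = 47; Z: 20 + 1 = 21.
Z = 21 is scandium, so the daughter is ⁴⁷Sc.

Sc-47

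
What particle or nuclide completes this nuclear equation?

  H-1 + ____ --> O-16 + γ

N-15

Conserve mass number: 1 + A = 16 + 0, so A = 15.
Conserve atomic number: 1 + Z = 8 + 0, so Z = 7.
Z = 7 is nitrogen, so the species is N-15.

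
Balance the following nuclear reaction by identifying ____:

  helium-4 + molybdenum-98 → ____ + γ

Ru-102

Conserve mass number: 4 + 98 = A + 0, so A = 102.
Conserve atomic number: 2 + 42 = Z + 0, so Z = 44.
Z = 44 is ruthenium, so the species is ruthenium-102.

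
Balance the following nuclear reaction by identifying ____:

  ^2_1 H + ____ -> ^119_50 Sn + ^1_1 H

Sn-118

Conserve mass number: 2 + A = 119 + 1, so A = 118.
Conserve atomic number: 1 + Z = 50 + 1, so Z = 50.
Z = 50 is tin, so the species is ^118_50 Sn.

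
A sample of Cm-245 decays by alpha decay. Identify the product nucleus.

Alpha decay: mass number changes by -4, atomic number by -2.
A: 245 − 4 = 241; Z: 96 − 2 = 94.
Z = 94 is plutonium, so the daughter is Pu-241.

Pu-241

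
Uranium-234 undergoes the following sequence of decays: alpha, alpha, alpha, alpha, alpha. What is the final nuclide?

Start: (A, Z) = (234, 92).
After α: (230, 90).
After α: (226, 88).
After α: (222, 86).
After α: (218, 84).
After α: (214, 82).
Z = 82 is lead.

Pb-214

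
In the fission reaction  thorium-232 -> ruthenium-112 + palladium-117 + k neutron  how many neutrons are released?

3

Conserve mass number: 232 = 112 + 117 + k, so k = 232 − 229 = 3.
Check atomic number: 90 = 44 + 46 + 0 = 90. ✓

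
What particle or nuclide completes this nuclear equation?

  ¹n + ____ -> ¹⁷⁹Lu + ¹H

Conserve mass number: 1 + A = 179 + 1, so A = 179.
Conserve atomic number: 0 + Z = 71 + 1, so Z = 72.
Z = 72 is hafnium, so the species is ¹⁷⁹Hf.

Hf-179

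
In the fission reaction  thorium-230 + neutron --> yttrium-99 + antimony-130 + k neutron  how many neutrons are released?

Conserve mass number: 231 = 99 + 130 + k, so k = 231 − 229 = 2.
Check atomic number: 90 = 39 + 51 + 0 = 90. ✓

2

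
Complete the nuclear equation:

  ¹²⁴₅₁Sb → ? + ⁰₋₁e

Te-124

Conserve mass number: 124 = A + 0, so A = 124.
Conserve atomic number: 51 = Z − 1, so Z = 52.
Z = 52 is tellurium, so the species is ¹²⁴₅₂Te.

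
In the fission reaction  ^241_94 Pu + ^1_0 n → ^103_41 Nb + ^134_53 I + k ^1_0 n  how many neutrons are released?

5

Conserve mass number: 242 = 103 + 134 + k, so k = 242 − 237 = 5.
Check atomic number: 94 = 41 + 53 + 0 = 94. ✓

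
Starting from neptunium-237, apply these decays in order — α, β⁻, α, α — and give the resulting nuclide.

Start: (A, Z) = (237, 93).
After α: (233, 91).
After β⁻: (233, 92).
After α: (229, 90).
After α: (225, 88).
Z = 88 is radium.

Ra-225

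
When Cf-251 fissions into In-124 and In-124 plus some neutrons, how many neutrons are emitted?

3

Conserve mass number: 251 = 124 + 124 + k, so k = 251 − 248 = 3.
Check atomic number: 98 = 49 + 49 + 0 = 98. ✓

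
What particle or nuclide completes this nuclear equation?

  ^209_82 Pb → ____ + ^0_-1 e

Conserve mass number: 209 = A + 0, so A = 209.
Conserve atomic number: 82 = Z − 1, so Z = 83.
Z = 83 is bismuth, so the species is ^209_83 Bi.

Bi-209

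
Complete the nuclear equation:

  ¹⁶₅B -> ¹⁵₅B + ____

Conserve mass number: 16 = 15 + A, so A = 1.
Conserve atomic number: 5 = 5 + Z, so Z = 0.
A = 1 and Z = 0 is ¹₀n — a neutron.

neutron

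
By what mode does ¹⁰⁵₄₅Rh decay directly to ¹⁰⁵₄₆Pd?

beta-minus decay

ΔA = 105 − 105 = 0; ΔZ = 46 − 45 = +1.
A is unchanged and Z rises by 1 — a neutron has become a proton (β⁻ decay).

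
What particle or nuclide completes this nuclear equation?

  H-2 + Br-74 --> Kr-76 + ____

gamma ray

Conserve mass number: 2 + 74 = 76 + A, so A = 0.
Conserve atomic number: 1 + 35 = 36 + Z, so Z = 0.
A = 0 and Z = 0 is γ — a gamma ray.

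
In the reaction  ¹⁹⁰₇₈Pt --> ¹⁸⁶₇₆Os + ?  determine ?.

alpha particle

Conserve mass number: 190 = 186 + A, so A = 4.
Conserve atomic number: 78 = 76 + Z, so Z = 2.
A = 4 and Z = 2 is ⁴₂He — an alpha particle.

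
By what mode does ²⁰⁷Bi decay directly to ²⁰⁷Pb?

ΔA = 207 − 207 = 0; ΔZ = 82 − 83 = -1.
A is unchanged and Z drops by 1 — a proton has become a neutron (β⁺ emission or electron capture).

beta-plus decay or electron capture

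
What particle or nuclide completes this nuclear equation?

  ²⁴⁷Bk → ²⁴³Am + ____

Conserve mass number: 247 = 243 + A, so A = 4.
Conserve atomic number: 97 = 95 + Z, so Z = 2.
A = 4 and Z = 2 is ⁴He — an alpha particle.

alpha particle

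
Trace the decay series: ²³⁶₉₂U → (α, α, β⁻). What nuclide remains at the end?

Start: (A, Z) = (236, 92).
After α: (232, 90).
After α: (228, 88).
After β⁻: (228, 89).
Z = 89 is actinium.

Ac-228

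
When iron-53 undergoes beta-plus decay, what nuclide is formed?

Beta-plus decay: mass number changes by +0, atomic number by -1.
A: 53 = 53; Z: 26 − 1 = 25.
Z = 25 is manganese, so the daughter is manganese-53.

Mn-53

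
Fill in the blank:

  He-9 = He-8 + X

neutron

Conserve mass number: 9 = 8 + A, so A = 1.
Conserve atomic number: 2 = 2 + Z, so Z = 0.
A = 1 and Z = 0 is n — a neutron.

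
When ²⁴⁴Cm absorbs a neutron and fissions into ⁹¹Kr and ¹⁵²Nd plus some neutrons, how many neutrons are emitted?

Conserve mass number: 245 = 91 + 152 + k, so k = 245 − 243 = 2.
Check atomic number: 96 = 36 + 60 + 0 = 96. ✓

2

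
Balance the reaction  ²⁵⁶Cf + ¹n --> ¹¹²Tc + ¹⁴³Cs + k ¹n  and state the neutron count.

Conserve mass number: 257 = 112 + 143 + k, so k = 257 − 255 = 2.
Check atomic number: 98 = 43 + 55 + 0 = 98. ✓

2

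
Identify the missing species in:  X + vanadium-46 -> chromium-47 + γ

proton

Conserve mass number: A + 46 = 47 + 0, so A = 1.
Conserve atomic number: Z + 23 = 24 + 0, so Z = 1.
A = 1 and Z = 1 is hydrogen-1 — a proton.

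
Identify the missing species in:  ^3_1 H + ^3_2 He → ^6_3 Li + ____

Conserve mass number: 3 + 3 = 6 + A, so A = 0.
Conserve atomic number: 1 + 2 = 3 + Z, so Z = 0.
A = 0 and Z = 0 is ^0_0 γ — a gamma ray.

gamma ray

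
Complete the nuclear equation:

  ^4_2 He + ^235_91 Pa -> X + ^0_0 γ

Conserve mass number: 4 + 235 = A + 0, so A = 239.
Conserve atomic number: 2 + 91 = Z + 0, so Z = 93.
Z = 93 is neptunium, so the species is ^239_93 Np.

Np-239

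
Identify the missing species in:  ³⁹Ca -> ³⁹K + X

Conserve mass number: 39 = 39 + A, so A = 0.
Conserve atomic number: 20 = 19 + Z, so Z = 1.
A = 0 and Z = 1 is e⁺ — a positron.

positron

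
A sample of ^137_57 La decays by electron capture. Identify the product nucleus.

Electron capture: mass number changes by +0, atomic number by -1.
A: 137 = 137; Z: 57 − 1 = 56.
Z = 56 is barium, so the daughter is ^137_56 Ba.

Ba-137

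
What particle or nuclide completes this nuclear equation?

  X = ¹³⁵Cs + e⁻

Conserve mass number: A = 135 + 0, so A = 135.
Conserve atomic number: Z = 55 − 1, so Z = 54.
Z = 54 is xenon, so the species is ¹³⁵Xe.

Xe-135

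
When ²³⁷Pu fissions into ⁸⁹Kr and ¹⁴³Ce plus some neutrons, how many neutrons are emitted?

5

Conserve mass number: 237 = 89 + 143 + k, so k = 237 − 232 = 5.
Check atomic number: 94 = 36 + 58 + 0 = 94. ✓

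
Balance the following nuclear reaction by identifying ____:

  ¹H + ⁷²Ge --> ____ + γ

As-73

Conserve mass number: 1 + 72 = A + 0, so A = 73.
Conserve atomic number: 1 + 32 = Z + 0, so Z = 33.
Z = 33 is arsenic, so the species is ⁷³As.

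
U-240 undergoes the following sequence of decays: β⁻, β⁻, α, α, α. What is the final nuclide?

Ra-228

Start: (A, Z) = (240, 92).
After β⁻: (240, 93).
After β⁻: (240, 94).
After α: (236, 92).
After α: (232, 90).
After α: (228, 88).
Z = 88 is radium.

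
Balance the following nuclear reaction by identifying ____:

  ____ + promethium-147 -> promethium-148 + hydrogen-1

Conserve mass number: A + 147 = 148 + 1, so A = 2.
Conserve atomic number: Z + 61 = 61 + 1, so Z = 1.
A = 2 and Z = 1 is hydrogen-2 — a deuteron.

deuteron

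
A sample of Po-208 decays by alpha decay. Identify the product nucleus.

Pb-204

Alpha decay: mass number changes by -4, atomic number by -2.
A: 208 − 4 = 204; Z: 84 − 2 = 82.
Z = 82 is lead, so the daughter is Pb-204.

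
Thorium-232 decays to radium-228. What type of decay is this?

alpha decay

ΔA = 228 − 232 = -4; ΔZ = 88 − 90 = -2.
A drops by 4 and Z drops by 2 — the signature of alpha emission.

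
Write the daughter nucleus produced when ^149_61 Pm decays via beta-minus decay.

Sm-149

Beta-minus decay: mass number changes by +0, atomic number by +1.
A: 149 = 149; Z: 61 + 1 = 62.
Z = 62 is samarium, so the daughter is ^149_62 Sm.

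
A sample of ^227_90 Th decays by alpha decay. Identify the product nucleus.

Ra-223

Alpha decay: mass number changes by -4, atomic number by -2.
A: 227 − 4 = 223; Z: 90 − 2 = 88.
Z = 88 is radium, so the daughter is ^223_88 Ra.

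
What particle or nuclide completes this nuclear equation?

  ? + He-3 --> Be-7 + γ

Conserve mass number: A + 3 = 7 + 0, so A = 4.
Conserve atomic number: Z + 2 = 4 + 0, so Z = 2.
A = 4 and Z = 2 is He-4 — an alpha particle.

alpha particle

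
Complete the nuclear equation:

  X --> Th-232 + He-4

U-236

Conserve mass number: A = 232 + 4, so A = 236.
Conserve atomic number: Z = 90 + 2, so Z = 92.
Z = 92 is uranium, so the species is U-236.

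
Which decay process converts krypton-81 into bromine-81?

ΔA = 81 − 81 = 0; ΔZ = 35 − 36 = -1.
A is unchanged and Z drops by 1 — a proton has become a neutron (β⁺ emission or electron capture).

beta-plus decay or electron capture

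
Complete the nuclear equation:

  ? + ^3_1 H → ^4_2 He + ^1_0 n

Conserve mass number: A + 3 = 4 + 1, so A = 2.
Conserve atomic number: Z + 1 = 2 + 0, so Z = 1.
A = 2 and Z = 1 is ^2_1 H — a deuteron.

deuteron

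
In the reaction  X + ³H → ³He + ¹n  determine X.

Conserve mass number: A + 3 = 3 + 1, so A = 1.
Conserve atomic number: Z + 1 = 2 + 0, so Z = 1.
A = 1 and Z = 1 is ¹H — a proton.

proton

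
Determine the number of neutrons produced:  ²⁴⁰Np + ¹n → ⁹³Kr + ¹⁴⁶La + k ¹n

Conserve mass number: 241 = 93 + 146 + k, so k = 241 − 239 = 2.
Check atomic number: 93 = 36 + 57 + 0 = 93. ✓

2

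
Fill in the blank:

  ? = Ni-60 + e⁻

Conserve mass number: A = 60 + 0, so A = 60.
Conserve atomic number: Z = 28 − 1, so Z = 27.
Z = 27 is cobalt, so the species is Co-60.

Co-60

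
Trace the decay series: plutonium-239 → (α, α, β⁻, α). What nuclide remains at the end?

Start: (A, Z) = (239, 94).
After α: (235, 92).
After α: (231, 90).
After β⁻: (231, 91).
After α: (227, 89).
Z = 89 is actinium.

Ac-227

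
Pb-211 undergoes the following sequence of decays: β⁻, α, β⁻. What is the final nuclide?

Start: (A, Z) = (211, 82).
After β⁻: (211, 83).
After α: (207, 81).
After β⁻: (207, 82).
Z = 82 is lead.

Pb-207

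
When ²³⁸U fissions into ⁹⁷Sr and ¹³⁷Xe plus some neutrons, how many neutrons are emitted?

Conserve mass number: 238 = 97 + 137 + k, so k = 238 − 234 = 4.
Check atomic number: 92 = 38 + 54 + 0 = 92. ✓

4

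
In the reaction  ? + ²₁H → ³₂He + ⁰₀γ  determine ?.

proton

Conserve mass number: A + 2 = 3 + 0, so A = 1.
Conserve atomic number: Z + 1 = 2 + 0, so Z = 1.
A = 1 and Z = 1 is ¹₁H — a proton.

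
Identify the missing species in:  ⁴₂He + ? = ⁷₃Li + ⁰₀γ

Conserve mass number: 4 + A = 7 + 0, so A = 3.
Conserve atomic number: 2 + Z = 3 + 0, so Z = 1.
A = 3 and Z = 1 is ³₁H — a triton.

triton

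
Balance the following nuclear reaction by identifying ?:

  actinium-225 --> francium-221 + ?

alpha particle

Conserve mass number: 225 = 221 + A, so A = 4.
Conserve atomic number: 89 = 87 + Z, so Z = 2.
A = 4 and Z = 2 is helium-4 — an alpha particle.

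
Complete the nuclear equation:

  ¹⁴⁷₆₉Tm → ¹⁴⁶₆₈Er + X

Conserve mass number: 147 = 146 + A, so A = 1.
Conserve atomic number: 69 = 68 + Z, so Z = 1.
A = 1 and Z = 1 is ¹₁H — a proton.

proton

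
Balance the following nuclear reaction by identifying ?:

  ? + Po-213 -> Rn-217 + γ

Conserve mass number: A + 213 = 217 + 0, so A = 4.
Conserve atomic number: Z + 84 = 86 + 0, so Z = 2.
A = 4 and Z = 2 is He-4 — an alpha particle.

alpha particle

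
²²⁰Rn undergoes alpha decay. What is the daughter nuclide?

Po-216

Alpha decay: mass number changes by -4, atomic number by -2.
A: 220 − 4 = 216; Z: 86 − 2 = 84.
Z = 84 is polonium, so the daughter is ²¹⁶Po.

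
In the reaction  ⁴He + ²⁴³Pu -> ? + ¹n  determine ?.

Conserve mass number: 4 + 243 = A + 1, so A = 246.
Conserve atomic number: 2 + 94 = Z + 0, so Z = 96.
Z = 96 is curium, so the species is ²⁴⁶Cm.

Cm-246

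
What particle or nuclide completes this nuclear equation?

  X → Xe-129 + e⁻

Conserve mass number: A = 129 + 0, so A = 129.
Conserve atomic number: Z = 54 − 1, so Z = 53.
Z = 53 is iodine, so the species is I-129.

I-129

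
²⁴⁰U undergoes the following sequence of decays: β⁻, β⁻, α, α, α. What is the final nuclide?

Ra-228

Start: (A, Z) = (240, 92).
After β⁻: (240, 93).
After β⁻: (240, 94).
After α: (236, 92).
After α: (232, 90).
After α: (228, 88).
Z = 88 is radium.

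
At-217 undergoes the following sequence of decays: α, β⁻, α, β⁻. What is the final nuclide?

Start: (A, Z) = (217, 85).
After α: (213, 83).
After β⁻: (213, 84).
After α: (209, 82).
After β⁻: (209, 83).
Z = 83 is bismuth.

Bi-209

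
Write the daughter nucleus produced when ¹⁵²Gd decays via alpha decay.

Alpha decay: mass number changes by -4, atomic number by -2.
A: 152 − 4 = 148; Z: 64 − 2 = 62.
Z = 62 is samarium, so the daughter is ¹⁴⁸Sm.

Sm-148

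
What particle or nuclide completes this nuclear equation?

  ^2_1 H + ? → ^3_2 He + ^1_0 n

deuteron

Conserve mass number: 2 + A = 3 + 1, so A = 2.
Conserve atomic number: 1 + Z = 2 + 0, so Z = 1.
A = 2 and Z = 1 is ^2_1 H — a deuteron.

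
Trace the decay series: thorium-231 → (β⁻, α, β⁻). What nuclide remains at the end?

Start: (A, Z) = (231, 90).
After β⁻: (231, 91).
After α: (227, 89).
After β⁻: (227, 90).
Z = 90 is thorium.

Th-227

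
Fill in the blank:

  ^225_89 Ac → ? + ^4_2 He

Fr-221

Conserve mass number: 225 = A + 4, so A = 221.
Conserve atomic number: 89 = Z + 2, so Z = 87.
Z = 87 is francium, so the species is ^221_87 Fr.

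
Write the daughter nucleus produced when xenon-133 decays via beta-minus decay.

Beta-minus decay: mass number changes by +0, atomic number by +1.
A: 133 = 133; Z: 54 + 1 = 55.
Z = 55 is caesium, so the daughter is caesium-133.

Cs-133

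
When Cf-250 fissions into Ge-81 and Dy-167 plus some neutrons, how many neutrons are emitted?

2

Conserve mass number: 250 = 81 + 167 + k, so k = 250 − 248 = 2.
Check atomic number: 98 = 32 + 66 + 0 = 98. ✓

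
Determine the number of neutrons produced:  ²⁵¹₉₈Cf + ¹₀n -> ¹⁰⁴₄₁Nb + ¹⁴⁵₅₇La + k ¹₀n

3

Conserve mass number: 252 = 104 + 145 + k, so k = 252 − 249 = 3.
Check atomic number: 98 = 41 + 57 + 0 = 98. ✓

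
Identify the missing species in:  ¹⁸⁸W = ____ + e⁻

Re-188

Conserve mass number: 188 = A + 0, so A = 188.
Conserve atomic number: 74 = Z − 1, so Z = 75.
Z = 75 is rhenium, so the species is ¹⁸⁸Re.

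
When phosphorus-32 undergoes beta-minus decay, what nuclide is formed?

S-32

Beta-minus decay: mass number changes by +0, atomic number by +1.
A: 32 = 32; Z: 15 + 1 = 16.
Z = 16 is sulfur, so the daughter is sulfur-32.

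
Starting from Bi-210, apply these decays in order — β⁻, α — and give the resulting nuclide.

Pb-206

Start: (A, Z) = (210, 83).
After β⁻: (210, 84).
After α: (206, 82).
Z = 82 is lead.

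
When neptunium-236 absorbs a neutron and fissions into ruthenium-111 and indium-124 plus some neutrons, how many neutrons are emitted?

Conserve mass number: 237 = 111 + 124 + k, so k = 237 − 235 = 2.
Check atomic number: 93 = 44 + 49 + 0 = 93. ✓

2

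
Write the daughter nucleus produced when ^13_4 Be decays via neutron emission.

Be-12

Neutron emission: mass number changes by -1, atomic number by +0.
A: 13 − 1 = 12; Z: 4 = 4.
Z = 4 is beryllium, so the daughter is ^12_4 Be.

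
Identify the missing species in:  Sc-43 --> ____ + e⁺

Ca-43

Conserve mass number: 43 = A + 0, so A = 43.
Conserve atomic number: 21 = Z + 1, so Z = 20.
Z = 20 is calcium, so the species is Ca-43.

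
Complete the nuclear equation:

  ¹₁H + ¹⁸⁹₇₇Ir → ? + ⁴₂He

Os-186

Conserve mass number: 1 + 189 = A + 4, so A = 186.
Conserve atomic number: 1 + 77 = Z + 2, so Z = 76.
Z = 76 is osmium, so the species is ¹⁸⁶₇₆Os.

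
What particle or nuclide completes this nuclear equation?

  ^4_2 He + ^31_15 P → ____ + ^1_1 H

Conserve mass number: 4 + 31 = A + 1, so A = 34.
Conserve atomic number: 2 + 15 = Z + 1, so Z = 16.
Z = 16 is sulfur, so the species is ^34_16 S.

S-34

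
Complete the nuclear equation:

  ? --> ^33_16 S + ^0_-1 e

P-33

Conserve mass number: A = 33 + 0, so A = 33.
Conserve atomic number: Z = 16 − 1, so Z = 15.
Z = 15 is phosphorus, so the species is ^33_15 P.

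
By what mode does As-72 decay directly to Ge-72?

beta-plus decay or electron capture

ΔA = 72 − 72 = 0; ΔZ = 32 − 33 = -1.
A is unchanged and Z drops by 1 — a proton has become a neutron (β⁺ emission or electron capture).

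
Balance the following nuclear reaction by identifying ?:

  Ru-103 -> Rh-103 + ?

beta-minus particle

Conserve mass number: 103 = 103 + A, so A = 0.
Conserve atomic number: 44 = 45 + Z, so Z = -1.
A = 0 and Z = -1 is e⁻ — a beta-minus particle.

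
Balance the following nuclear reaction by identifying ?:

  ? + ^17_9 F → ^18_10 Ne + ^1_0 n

deuteron

Conserve mass number: A + 17 = 18 + 1, so A = 2.
Conserve atomic number: Z + 9 = 10 + 0, so Z = 1.
A = 2 and Z = 1 is ^2_1 H — a deuteron.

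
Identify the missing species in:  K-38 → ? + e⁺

Ar-38

Conserve mass number: 38 = A + 0, so A = 38.
Conserve atomic number: 19 = Z + 1, so Z = 18.
Z = 18 is argon, so the species is Ar-38.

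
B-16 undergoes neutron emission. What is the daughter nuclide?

B-15

Neutron emission: mass number changes by -1, atomic number by +0.
A: 16 − 1 = 15; Z: 5 = 5.
Z = 5 is boron, so the daughter is B-15.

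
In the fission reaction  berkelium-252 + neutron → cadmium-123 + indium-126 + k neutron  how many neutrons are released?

4

Conserve mass number: 253 = 123 + 126 + k, so k = 253 − 249 = 4.
Check atomic number: 97 = 48 + 49 + 0 = 97. ✓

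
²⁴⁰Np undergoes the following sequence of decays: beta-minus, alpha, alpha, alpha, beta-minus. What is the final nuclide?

Start: (A, Z) = (240, 93).
After β⁻: (240, 94).
After α: (236, 92).
After α: (232, 90).
After α: (228, 88).
After β⁻: (228, 89).
Z = 89 is actinium.

Ac-228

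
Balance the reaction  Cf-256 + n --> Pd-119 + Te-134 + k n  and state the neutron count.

4

Conserve mass number: 257 = 119 + 134 + k, so k = 257 − 253 = 4.
Check atomic number: 98 = 46 + 52 + 0 = 98. ✓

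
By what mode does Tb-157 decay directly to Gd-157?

beta-plus decay or electron capture

ΔA = 157 − 157 = 0; ΔZ = 64 − 65 = -1.
A is unchanged and Z drops by 1 — a proton has become a neutron (β⁺ emission or electron capture).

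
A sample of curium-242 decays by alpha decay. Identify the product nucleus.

Alpha decay: mass number changes by -4, atomic number by -2.
A: 242 − 4 = 238; Z: 96 − 2 = 94.
Z = 94 is plutonium, so the daughter is plutonium-238.

Pu-238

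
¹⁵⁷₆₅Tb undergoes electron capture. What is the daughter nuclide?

Gd-157

Electron capture: mass number changes by +0, atomic number by -1.
A: 157 = 157; Z: 65 − 1 = 64.
Z = 64 is gadolinium, so the daughter is ¹⁵⁷₆₄Gd.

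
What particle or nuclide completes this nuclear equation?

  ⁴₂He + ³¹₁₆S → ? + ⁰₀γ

Ar-35

Conserve mass number: 4 + 31 = A + 0, so A = 35.
Conserve atomic number: 2 + 16 = Z + 0, so Z = 18.
Z = 18 is argon, so the species is ³⁵₁₈Ar.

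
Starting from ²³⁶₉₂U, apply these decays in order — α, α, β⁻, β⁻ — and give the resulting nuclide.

Start: (A, Z) = (236, 92).
After α: (232, 90).
After α: (228, 88).
After β⁻: (228, 89).
After β⁻: (228, 90).
Z = 90 is thorium.

Th-228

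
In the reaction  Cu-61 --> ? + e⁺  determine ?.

Ni-61

Conserve mass number: 61 = A + 0, so A = 61.
Conserve atomic number: 29 = Z + 1, so Z = 28.
Z = 28 is nickel, so the species is Ni-61.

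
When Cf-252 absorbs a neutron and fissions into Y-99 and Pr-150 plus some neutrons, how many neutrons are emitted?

4

Conserve mass number: 253 = 99 + 150 + k, so k = 253 − 249 = 4.
Check atomic number: 98 = 39 + 59 + 0 = 98. ✓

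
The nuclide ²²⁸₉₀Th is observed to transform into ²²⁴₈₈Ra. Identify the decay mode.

ΔA = 224 − 228 = -4; ΔZ = 88 − 90 = -2.
A drops by 4 and Z drops by 2 — the signature of alpha emission.

alpha decay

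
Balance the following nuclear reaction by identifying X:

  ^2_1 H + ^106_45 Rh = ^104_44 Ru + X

Conserve mass number: 2 + 106 = 104 + A, so A = 4.
Conserve atomic number: 1 + 45 = 44 + Z, so Z = 2.
A = 4 and Z = 2 is ^4_2 He — an alpha particle.

alpha particle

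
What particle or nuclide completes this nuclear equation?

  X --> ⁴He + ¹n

He-5

Conserve mass number: A = 4 + 1, so A = 5.
Conserve atomic number: Z = 2 + 0, so Z = 2.
Z = 2 is helium, so the species is ⁵He.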